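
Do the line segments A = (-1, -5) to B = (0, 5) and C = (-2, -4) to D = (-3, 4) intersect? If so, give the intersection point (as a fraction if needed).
No (intersection of containing lines falls outside at least one segment)

Parametrize and solve: t = -7/18, s = -11/18. At least one of these is outside [0, 1], so the segments do not intersect.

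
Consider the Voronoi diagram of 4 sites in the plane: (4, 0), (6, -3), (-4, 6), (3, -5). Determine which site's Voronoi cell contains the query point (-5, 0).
Nearest site = (-4, 6)

The Voronoi cell of site s contains exactly those query points closer to s than to any other site. Compute squared distances from q = (-5, 0) to each site:
  (-4 − -5)² + (6 − 0)² = 37
  (4 − -5)² + (0 − 0)² = 81
  (3 − -5)² + (-5 − 0)² = 89
  (6 − -5)² + (-3 − 0)² = 130
Minimum is attained by (-4, 6), so q lies in its Voronoi cell.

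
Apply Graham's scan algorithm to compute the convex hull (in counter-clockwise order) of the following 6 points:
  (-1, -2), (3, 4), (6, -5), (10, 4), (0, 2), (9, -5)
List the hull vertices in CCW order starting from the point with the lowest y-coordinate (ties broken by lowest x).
Hull (CCW) = [(6, -5), (9, -5), (10, 4), (3, 4), (0, 2), (-1, -2)]

Graham scan procedure:
  1. Find the pivot p₀ = point with lowest y (tie → lowest x): (6, -5).
  2. Sort the remaining points by polar angle around p₀.
  3. Walk through sorted points, maintaining a stack; pop the top while the last three entries make a non-left turn (cross product ≤ 0).
  4. Final stack is the convex hull in CCW order: (6, -5), (9, -5), (10, 4), (3, 4), (0, 2), (-1, -2).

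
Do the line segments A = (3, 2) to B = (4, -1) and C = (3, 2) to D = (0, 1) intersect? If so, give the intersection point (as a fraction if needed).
Yes; intersection at (3, 2) (t = 0 on AB, s = 0 on CD)

Parametrize AB as A + t(B − A) = (3 + 1 t, 2 + -3 t) and CD as C + s(D − C) = (3 + -3 s, 2 + -1 s). Solve the linear system for (t, s). Determinant = 10 ≠ 0, so a unique intersection of the containing lines exists. Solution: t = 0, s = 0 — both in [0, 1], so the segments cross. Intersection point: (3, 2).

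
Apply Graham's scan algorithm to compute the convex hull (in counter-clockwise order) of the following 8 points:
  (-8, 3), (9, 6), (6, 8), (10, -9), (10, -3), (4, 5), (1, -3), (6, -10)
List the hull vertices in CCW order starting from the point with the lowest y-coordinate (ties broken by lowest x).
Hull (CCW) = [(6, -10), (10, -9), (10, -3), (9, 6), (6, 8), (-8, 3)]

Graham scan procedure:
  1. Find the pivot p₀ = point with lowest y (tie → lowest x): (6, -10).
  2. Sort the remaining points by polar angle around p₀.
  3. Walk through sorted points, maintaining a stack; pop the top while the last three entries make a non-left turn (cross product ≤ 0).
  4. Final stack is the convex hull in CCW order: (6, -10), (10, -9), (10, -3), (9, 6), (6, 8), (-8, 3).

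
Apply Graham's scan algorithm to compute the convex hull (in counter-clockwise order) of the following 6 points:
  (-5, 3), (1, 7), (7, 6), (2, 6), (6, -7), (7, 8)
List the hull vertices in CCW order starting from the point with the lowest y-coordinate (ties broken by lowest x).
Hull (CCW) = [(6, -7), (7, 6), (7, 8), (1, 7), (-5, 3)]

Graham scan procedure:
  1. Find the pivot p₀ = point with lowest y (tie → lowest x): (6, -7).
  2. Sort the remaining points by polar angle around p₀.
  3. Walk through sorted points, maintaining a stack; pop the top while the last three entries make a non-left turn (cross product ≤ 0).
  4. Final stack is the convex hull in CCW order: (6, -7), (7, 6), (7, 8), (1, 7), (-5, 3).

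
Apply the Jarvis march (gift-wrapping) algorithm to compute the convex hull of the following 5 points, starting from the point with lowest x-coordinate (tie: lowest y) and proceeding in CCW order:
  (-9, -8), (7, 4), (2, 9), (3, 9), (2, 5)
Hull (CCW) = [(-9, -8), (7, 4), (3, 9), (2, 9)]

Jarvis march: at each step, from the current hull vertex p, select the next vertex q as the point such that every other point lies strictly to the left of (or on) the directed line p → q. (Equivalently: for every other point r, the cross product (q − p) × (r − p) ≥ 0.)
Starting point (lowest x, tie lowest y): (-9, -8). Wrap until returning to start. Resulting hull: (-9, -8), (7, 4), (3, 9), (2, 9).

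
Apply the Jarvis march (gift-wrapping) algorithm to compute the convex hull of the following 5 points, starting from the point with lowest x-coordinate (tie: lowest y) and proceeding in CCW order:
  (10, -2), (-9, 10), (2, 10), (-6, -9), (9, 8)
Hull (CCW) = [(-9, 10), (-6, -9), (10, -2), (9, 8), (2, 10)]

Jarvis march: at each step, from the current hull vertex p, select the next vertex q as the point such that every other point lies strictly to the left of (or on) the directed line p → q. (Equivalently: for every other point r, the cross product (q − p) × (r − p) ≥ 0.)
Starting point (lowest x, tie lowest y): (-9, 10). Wrap until returning to start. Resulting hull: (-9, 10), (-6, -9), (10, -2), (9, 8), (2, 10).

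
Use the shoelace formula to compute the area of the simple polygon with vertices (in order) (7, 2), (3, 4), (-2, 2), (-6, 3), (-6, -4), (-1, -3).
Area = 117/2

Shoelace formula: Area = (1/2) |Σ_i (x_i · y_{i+1} − x_{i+1} · y_i)| (indices mod n). Compute each cross term:
  (7)(4) − (3)(2) = 22
  (3)(2) − (-2)(4) = 14
  (-2)(3) − (-6)(2) = 6
  (-6)(-4) − (-6)(3) = 42
  (-6)(-3) − (-1)(-4) = 14
  (-1)(2) − (7)(-3) = 19
Sum = 117, so (signed) Area = 117/2 = 117/2, |Area| = 117/2.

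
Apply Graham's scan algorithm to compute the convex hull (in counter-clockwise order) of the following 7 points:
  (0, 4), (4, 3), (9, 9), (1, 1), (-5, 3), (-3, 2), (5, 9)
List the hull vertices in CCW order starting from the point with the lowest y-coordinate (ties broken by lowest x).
Hull (CCW) = [(1, 1), (4, 3), (9, 9), (5, 9), (-5, 3), (-3, 2)]

Graham scan procedure:
  1. Find the pivot p₀ = point with lowest y (tie → lowest x): (1, 1).
  2. Sort the remaining points by polar angle around p₀.
  3. Walk through sorted points, maintaining a stack; pop the top while the last three entries make a non-left turn (cross product ≤ 0).
  4. Final stack is the convex hull in CCW order: (1, 1), (4, 3), (9, 9), (5, 9), (-5, 3), (-3, 2).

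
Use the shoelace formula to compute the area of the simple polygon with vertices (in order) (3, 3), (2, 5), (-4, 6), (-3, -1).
Area = 57/2

Shoelace formula: Area = (1/2) |Σ_i (x_i · y_{i+1} − x_{i+1} · y_i)| (indices mod n). Compute each cross term:
  (3)(5) − (2)(3) = 9
  (2)(6) − (-4)(5) = 32
  (-4)(-1) − (-3)(6) = 22
  (-3)(3) − (3)(-1) = -6
Sum = 57, so (signed) Area = 57/2 = 57/2, |Area| = 57/2.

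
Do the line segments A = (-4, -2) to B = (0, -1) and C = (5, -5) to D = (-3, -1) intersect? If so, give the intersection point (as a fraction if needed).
Yes; intersection at (-2, -3/2) (t = 1/2 on AB, s = 7/8 on CD)

Parametrize AB as A + t(B − A) = (-4 + 4 t, -2 + 1 t) and CD as C + s(D − C) = (5 + -8 s, -5 + 4 s). Solve the linear system for (t, s). Determinant = -24 ≠ 0, so a unique intersection of the containing lines exists. Solution: t = 1/2, s = 7/8 — both in [0, 1], so the segments cross. Intersection point: (-2, -3/2).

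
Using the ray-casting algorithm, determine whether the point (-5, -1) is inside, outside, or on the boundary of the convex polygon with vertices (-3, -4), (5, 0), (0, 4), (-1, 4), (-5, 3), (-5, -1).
The point (-5, -1) lies on the polygon boundary

Boundary check: the query satisfies the collinearity and bounding-box conditions for some polygon edge, so it lies exactly on the boundary.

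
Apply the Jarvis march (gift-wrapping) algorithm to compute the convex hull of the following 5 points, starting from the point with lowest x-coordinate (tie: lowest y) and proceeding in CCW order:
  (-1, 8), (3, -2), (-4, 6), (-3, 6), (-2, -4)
Hull (CCW) = [(-4, 6), (-2, -4), (3, -2), (-1, 8)]

Jarvis march: at each step, from the current hull vertex p, select the next vertex q as the point such that every other point lies strictly to the left of (or on) the directed line p → q. (Equivalently: for every other point r, the cross product (q − p) × (r − p) ≥ 0.)
Starting point (lowest x, tie lowest y): (-4, 6). Wrap until returning to start. Resulting hull: (-4, 6), (-2, -4), (3, -2), (-1, 8).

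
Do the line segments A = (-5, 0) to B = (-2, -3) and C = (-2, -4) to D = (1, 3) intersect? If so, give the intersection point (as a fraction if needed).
No (intersection of containing lines falls outside at least one segment)

Parametrize and solve: t = 11/10, s = 1/10. At least one of these is outside [0, 1], so the segments do not intersect.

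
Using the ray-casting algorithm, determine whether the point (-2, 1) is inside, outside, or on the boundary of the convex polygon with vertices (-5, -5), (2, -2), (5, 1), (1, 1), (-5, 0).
The point (-2, 1) lies strictly outside the polygon

Cast a horizontal ray to the right from the query point and count how many polygon edges it crosses (each edge strictly once or zero times, handled with the usual half-open convention). 
Parity of crossings → even ⇒ outside.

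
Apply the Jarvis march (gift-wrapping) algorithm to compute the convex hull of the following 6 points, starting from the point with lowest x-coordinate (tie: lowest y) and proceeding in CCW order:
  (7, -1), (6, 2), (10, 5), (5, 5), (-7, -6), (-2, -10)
Hull (CCW) = [(-7, -6), (-2, -10), (7, -1), (10, 5), (5, 5)]

Jarvis march: at each step, from the current hull vertex p, select the next vertex q as the point such that every other point lies strictly to the left of (or on) the directed line p → q. (Equivalently: for every other point r, the cross product (q − p) × (r − p) ≥ 0.)
Starting point (lowest x, tie lowest y): (-7, -6). Wrap until returning to start. Resulting hull: (-7, -6), (-2, -10), (7, -1), (10, 5), (5, 5).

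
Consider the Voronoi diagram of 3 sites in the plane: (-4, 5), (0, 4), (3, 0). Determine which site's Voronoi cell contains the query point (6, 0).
Nearest site = (3, 0)

The Voronoi cell of site s contains exactly those query points closer to s than to any other site. Compute squared distances from q = (6, 0) to each site:
  (3 − 6)² + (0 − 0)² = 9
  (0 − 6)² + (4 − 0)² = 52
  (-4 − 6)² + (5 − 0)² = 125
Minimum is attained by (3, 0), so q lies in its Voronoi cell.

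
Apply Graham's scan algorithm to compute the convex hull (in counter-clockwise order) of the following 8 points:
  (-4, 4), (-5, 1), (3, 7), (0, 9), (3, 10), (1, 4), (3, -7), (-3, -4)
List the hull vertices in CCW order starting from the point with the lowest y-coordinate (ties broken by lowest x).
Hull (CCW) = [(3, -7), (3, 10), (0, 9), (-4, 4), (-5, 1), (-3, -4)]

Graham scan procedure:
  1. Find the pivot p₀ = point with lowest y (tie → lowest x): (3, -7).
  2. Sort the remaining points by polar angle around p₀.
  3. Walk through sorted points, maintaining a stack; pop the top while the last three entries make a non-left turn (cross product ≤ 0).
  4. Final stack is the convex hull in CCW order: (3, -7), (3, 10), (0, 9), (-4, 4), (-5, 1), (-3, -4).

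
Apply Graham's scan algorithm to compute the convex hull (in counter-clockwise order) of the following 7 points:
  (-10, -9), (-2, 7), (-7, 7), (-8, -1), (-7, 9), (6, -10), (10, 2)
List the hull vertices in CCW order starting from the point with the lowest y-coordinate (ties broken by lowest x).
Hull (CCW) = [(6, -10), (10, 2), (-2, 7), (-7, 9), (-10, -9)]

Graham scan procedure:
  1. Find the pivot p₀ = point with lowest y (tie → lowest x): (6, -10).
  2. Sort the remaining points by polar angle around p₀.
  3. Walk through sorted points, maintaining a stack; pop the top while the last three entries make a non-left turn (cross product ≤ 0).
  4. Final stack is the convex hull in CCW order: (6, -10), (10, 2), (-2, 7), (-7, 9), (-10, -9).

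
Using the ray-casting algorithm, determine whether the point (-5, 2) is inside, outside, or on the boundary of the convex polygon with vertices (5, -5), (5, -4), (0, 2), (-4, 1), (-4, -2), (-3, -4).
The point (-5, 2) lies strictly outside the polygon

Cast a horizontal ray to the right from the query point and count how many polygon edges it crosses (each edge strictly once or zero times, handled with the usual half-open convention). 
Parity of crossings → even ⇒ outside.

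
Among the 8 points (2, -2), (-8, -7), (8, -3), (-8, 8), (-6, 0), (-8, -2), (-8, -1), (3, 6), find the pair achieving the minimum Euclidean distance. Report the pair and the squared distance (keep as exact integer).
Pair = ((-8, -2), (-8, -1)); squared distance = 1

Compute all C(8, 2) = 28 pairwise squared distances (x_i − x_j)² + (y_i − y_j)². The minimum is 1, attained by the pair ((-8, -2), (-8, -1)).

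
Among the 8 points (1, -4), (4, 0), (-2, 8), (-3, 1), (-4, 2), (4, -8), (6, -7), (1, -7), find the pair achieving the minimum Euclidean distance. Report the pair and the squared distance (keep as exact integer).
Pair = ((-3, 1), (-4, 2)); squared distance = 2

Compute all C(8, 2) = 28 pairwise squared distances (x_i − x_j)² + (y_i − y_j)². The minimum is 2, attained by the pair ((-3, 1), (-4, 2)).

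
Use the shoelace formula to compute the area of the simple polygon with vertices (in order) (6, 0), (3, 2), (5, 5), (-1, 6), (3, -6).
Area = 38

Shoelace formula: Area = (1/2) |Σ_i (x_i · y_{i+1} − x_{i+1} · y_i)| (indices mod n). Compute each cross term:
  (6)(2) − (3)(0) = 12
  (3)(5) − (5)(2) = 5
  (5)(6) − (-1)(5) = 35
  (-1)(-6) − (3)(6) = -12
  (3)(0) − (6)(-6) = 36
Sum = 76, so (signed) Area = 76/2 = 38, |Area| = 38.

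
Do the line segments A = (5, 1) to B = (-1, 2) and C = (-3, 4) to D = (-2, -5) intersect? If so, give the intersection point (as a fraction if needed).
No (intersection of containing lines falls outside at least one segment)

Parametrize and solve: t = 69/53, s = 10/53. At least one of these is outside [0, 1], so the segments do not intersect.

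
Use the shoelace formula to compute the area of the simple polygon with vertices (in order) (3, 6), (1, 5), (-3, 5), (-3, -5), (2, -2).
Area = 93/2

Shoelace formula: Area = (1/2) |Σ_i (x_i · y_{i+1} − x_{i+1} · y_i)| (indices mod n). Compute each cross term:
  (3)(5) − (1)(6) = 9
  (1)(5) − (-3)(5) = 20
  (-3)(-5) − (-3)(5) = 30
  (-3)(-2) − (2)(-5) = 16
  (2)(6) − (3)(-2) = 18
Sum = 93, so (signed) Area = 93/2 = 93/2, |Area| = 93/2.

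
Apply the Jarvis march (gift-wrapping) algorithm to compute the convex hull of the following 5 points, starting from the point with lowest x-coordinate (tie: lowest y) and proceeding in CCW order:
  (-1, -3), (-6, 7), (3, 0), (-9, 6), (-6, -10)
Hull (CCW) = [(-9, 6), (-6, -10), (3, 0), (-6, 7)]

Jarvis march: at each step, from the current hull vertex p, select the next vertex q as the point such that every other point lies strictly to the left of (or on) the directed line p → q. (Equivalently: for every other point r, the cross product (q − p) × (r − p) ≥ 0.)
Starting point (lowest x, tie lowest y): (-9, 6). Wrap until returning to start. Resulting hull: (-9, 6), (-6, -10), (3, 0), (-6, 7).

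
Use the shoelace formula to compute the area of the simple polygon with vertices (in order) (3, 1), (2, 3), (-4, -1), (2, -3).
Area = 21

Shoelace formula: Area = (1/2) |Σ_i (x_i · y_{i+1} − x_{i+1} · y_i)| (indices mod n). Compute each cross term:
  (3)(3) − (2)(1) = 7
  (2)(-1) − (-4)(3) = 10
  (-4)(-3) − (2)(-1) = 14
  (2)(1) − (3)(-3) = 11
Sum = 42, so (signed) Area = 42/2 = 21, |Area| = 21.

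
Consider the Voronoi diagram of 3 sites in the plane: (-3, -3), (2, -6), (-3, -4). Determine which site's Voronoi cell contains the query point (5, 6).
Nearest site = (-3, -3)

The Voronoi cell of site s contains exactly those query points closer to s than to any other site. Compute squared distances from q = (5, 6) to each site:
  (-3 − 5)² + (-3 − 6)² = 145
  (2 − 5)² + (-6 − 6)² = 153
  (-3 − 5)² + (-4 − 6)² = 164
Minimum is attained by (-3, -3), so q lies in its Voronoi cell.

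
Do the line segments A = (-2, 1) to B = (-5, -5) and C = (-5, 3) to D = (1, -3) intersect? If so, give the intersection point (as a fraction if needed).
Yes; intersection at (-7/3, 1/3) (t = 1/9 on AB, s = 4/9 on CD)

Parametrize AB as A + t(B − A) = (-2 + -3 t, 1 + -6 t) and CD as C + s(D − C) = (-5 + 6 s, 3 + -6 s). Solve the linear system for (t, s). Determinant = -54 ≠ 0, so a unique intersection of the containing lines exists. Solution: t = 1/9, s = 4/9 — both in [0, 1], so the segments cross. Intersection point: (-7/3, 1/3).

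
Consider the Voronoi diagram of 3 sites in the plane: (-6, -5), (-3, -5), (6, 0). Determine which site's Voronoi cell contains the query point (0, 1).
Nearest site = (6, 0)

The Voronoi cell of site s contains exactly those query points closer to s than to any other site. Compute squared distances from q = (0, 1) to each site:
  (6 − 0)² + (0 − 1)² = 37
  (-3 − 0)² + (-5 − 1)² = 45
  (-6 − 0)² + (-5 − 1)² = 72
Minimum is attained by (6, 0), so q lies in its Voronoi cell.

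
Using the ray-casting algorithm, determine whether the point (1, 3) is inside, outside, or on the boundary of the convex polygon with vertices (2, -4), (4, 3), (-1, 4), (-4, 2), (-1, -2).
The point (1, 3) lies strictly inside the polygon

Cast a horizontal ray to the right from the query point and count how many polygon edges it crosses (each edge strictly once or zero times, handled with the usual half-open convention). 
Parity of crossings → odd ⇒ inside.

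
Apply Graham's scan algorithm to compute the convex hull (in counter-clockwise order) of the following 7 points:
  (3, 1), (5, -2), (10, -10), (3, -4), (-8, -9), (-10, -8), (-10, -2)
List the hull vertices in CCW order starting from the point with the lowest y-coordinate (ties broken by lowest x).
Hull (CCW) = [(10, -10), (5, -2), (3, 1), (-10, -2), (-10, -8), (-8, -9)]

Graham scan procedure:
  1. Find the pivot p₀ = point with lowest y (tie → lowest x): (10, -10).
  2. Sort the remaining points by polar angle around p₀.
  3. Walk through sorted points, maintaining a stack; pop the top while the last three entries make a non-left turn (cross product ≤ 0).
  4. Final stack is the convex hull in CCW order: (10, -10), (5, -2), (3, 1), (-10, -2), (-10, -8), (-8, -9).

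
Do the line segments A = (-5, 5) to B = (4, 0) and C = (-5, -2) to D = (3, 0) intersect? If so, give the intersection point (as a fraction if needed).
No (intersection of containing lines falls outside at least one segment)

Parametrize and solve: t = 28/29, s = 63/58. At least one of these is outside [0, 1], so the segments do not intersect.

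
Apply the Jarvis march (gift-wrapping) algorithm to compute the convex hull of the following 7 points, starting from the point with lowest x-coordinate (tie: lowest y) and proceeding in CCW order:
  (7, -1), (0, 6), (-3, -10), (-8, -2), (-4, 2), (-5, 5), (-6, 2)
Hull (CCW) = [(-8, -2), (-3, -10), (7, -1), (0, 6), (-5, 5)]

Jarvis march: at each step, from the current hull vertex p, select the next vertex q as the point such that every other point lies strictly to the left of (or on) the directed line p → q. (Equivalently: for every other point r, the cross product (q − p) × (r − p) ≥ 0.)
Starting point (lowest x, tie lowest y): (-8, -2). Wrap until returning to start. Resulting hull: (-8, -2), (-3, -10), (7, -1), (0, 6), (-5, 5).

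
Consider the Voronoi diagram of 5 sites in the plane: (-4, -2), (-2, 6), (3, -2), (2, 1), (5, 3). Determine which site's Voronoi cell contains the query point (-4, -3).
Nearest site = (-4, -2)

The Voronoi cell of site s contains exactly those query points closer to s than to any other site. Compute squared distances from q = (-4, -3) to each site:
  (-4 − -4)² + (-2 − -3)² = 1
  (3 − -4)² + (-2 − -3)² = 50
  (2 − -4)² + (1 − -3)² = 52
  (-2 − -4)² + (6 − -3)² = 85
  (5 − -4)² + (3 − -3)² = 117
Minimum is attained by (-4, -2), so q lies in its Voronoi cell.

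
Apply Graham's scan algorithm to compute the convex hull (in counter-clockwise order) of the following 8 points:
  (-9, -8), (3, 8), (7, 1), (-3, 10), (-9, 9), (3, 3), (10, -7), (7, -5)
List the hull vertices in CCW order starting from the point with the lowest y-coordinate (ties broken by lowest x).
Hull (CCW) = [(-9, -8), (10, -7), (7, 1), (3, 8), (-3, 10), (-9, 9)]

Graham scan procedure:
  1. Find the pivot p₀ = point with lowest y (tie → lowest x): (-9, -8).
  2. Sort the remaining points by polar angle around p₀.
  3. Walk through sorted points, maintaining a stack; pop the top while the last three entries make a non-left turn (cross product ≤ 0).
  4. Final stack is the convex hull in CCW order: (-9, -8), (10, -7), (7, 1), (3, 8), (-3, 10), (-9, 9).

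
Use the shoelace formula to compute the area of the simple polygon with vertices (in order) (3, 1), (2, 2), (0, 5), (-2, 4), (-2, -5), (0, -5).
Area = 67/2

Shoelace formula: Area = (1/2) |Σ_i (x_i · y_{i+1} − x_{i+1} · y_i)| (indices mod n). Compute each cross term:
  (3)(2) − (2)(1) = 4
  (2)(5) − (0)(2) = 10
  (0)(4) − (-2)(5) = 10
  (-2)(-5) − (-2)(4) = 18
  (-2)(-5) − (0)(-5) = 10
  (0)(1) − (3)(-5) = 15
Sum = 67, so (signed) Area = 67/2 = 67/2, |Area| = 67/2.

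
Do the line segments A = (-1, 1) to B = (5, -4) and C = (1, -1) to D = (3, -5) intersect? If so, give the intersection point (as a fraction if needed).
No (intersection of containing lines falls outside at least one segment)

Parametrize and solve: t = 2/7, s = -1/7. At least one of these is outside [0, 1], so the segments do not intersect.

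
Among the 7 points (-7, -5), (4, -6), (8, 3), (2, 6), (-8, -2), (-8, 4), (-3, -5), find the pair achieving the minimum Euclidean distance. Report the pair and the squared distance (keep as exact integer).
Pair = ((-7, -5), (-8, -2)); squared distance = 10

Compute all C(7, 2) = 21 pairwise squared distances (x_i − x_j)² + (y_i − y_j)². The minimum is 10, attained by the pair ((-7, -5), (-8, -2)).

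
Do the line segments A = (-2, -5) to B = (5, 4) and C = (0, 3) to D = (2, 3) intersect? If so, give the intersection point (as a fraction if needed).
No (intersection of containing lines falls outside at least one segment)

Parametrize and solve: t = 8/9, s = 19/9. At least one of these is outside [0, 1], so the segments do not intersect.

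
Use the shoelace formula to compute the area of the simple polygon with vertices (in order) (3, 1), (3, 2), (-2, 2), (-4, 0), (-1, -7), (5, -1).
Area = 93/2

Shoelace formula: Area = (1/2) |Σ_i (x_i · y_{i+1} − x_{i+1} · y_i)| (indices mod n). Compute each cross term:
  (3)(2) − (3)(1) = 3
  (3)(2) − (-2)(2) = 10
  (-2)(0) − (-4)(2) = 8
  (-4)(-7) − (-1)(0) = 28
  (-1)(-1) − (5)(-7) = 36
  (5)(1) − (3)(-1) = 8
Sum = 93, so (signed) Area = 93/2 = 93/2, |Area| = 93/2.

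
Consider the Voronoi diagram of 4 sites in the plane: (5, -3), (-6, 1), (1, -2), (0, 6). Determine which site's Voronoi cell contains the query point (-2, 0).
Nearest site = (1, -2)

The Voronoi cell of site s contains exactly those query points closer to s than to any other site. Compute squared distances from q = (-2, 0) to each site:
  (1 − -2)² + (-2 − 0)² = 13
  (-6 − -2)² + (1 − 0)² = 17
  (0 − -2)² + (6 − 0)² = 40
  (5 − -2)² + (-3 − 0)² = 58
Minimum is attained by (1, -2), so q lies in its Voronoi cell.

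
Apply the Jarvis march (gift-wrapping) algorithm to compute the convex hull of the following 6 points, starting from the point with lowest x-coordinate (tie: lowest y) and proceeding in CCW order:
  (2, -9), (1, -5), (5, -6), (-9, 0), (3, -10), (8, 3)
Hull (CCW) = [(-9, 0), (3, -10), (5, -6), (8, 3)]

Jarvis march: at each step, from the current hull vertex p, select the next vertex q as the point such that every other point lies strictly to the left of (or on) the directed line p → q. (Equivalently: for every other point r, the cross product (q − p) × (r − p) ≥ 0.)
Starting point (lowest x, tie lowest y): (-9, 0). Wrap until returning to start. Resulting hull: (-9, 0), (3, -10), (5, -6), (8, 3).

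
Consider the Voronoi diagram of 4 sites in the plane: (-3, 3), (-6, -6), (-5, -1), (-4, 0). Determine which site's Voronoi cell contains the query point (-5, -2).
Nearest site = (-5, -1)

The Voronoi cell of site s contains exactly those query points closer to s than to any other site. Compute squared distances from q = (-5, -2) to each site:
  (-5 − -5)² + (-1 − -2)² = 1
  (-4 − -5)² + (0 − -2)² = 5
  (-6 − -5)² + (-6 − -2)² = 17
  (-3 − -5)² + (3 − -2)² = 29
Minimum is attained by (-5, -1), so q lies in its Voronoi cell.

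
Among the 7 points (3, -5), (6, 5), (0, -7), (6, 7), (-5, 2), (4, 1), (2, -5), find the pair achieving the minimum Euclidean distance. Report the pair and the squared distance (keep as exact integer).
Pair = ((3, -5), (2, -5)); squared distance = 1

Compute all C(7, 2) = 21 pairwise squared distances (x_i − x_j)² + (y_i − y_j)². The minimum is 1, attained by the pair ((3, -5), (2, -5)).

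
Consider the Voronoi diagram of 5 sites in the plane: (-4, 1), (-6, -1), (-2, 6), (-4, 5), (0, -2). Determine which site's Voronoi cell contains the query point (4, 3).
Nearest site = (0, -2)

The Voronoi cell of site s contains exactly those query points closer to s than to any other site. Compute squared distances from q = (4, 3) to each site:
  (0 − 4)² + (-2 − 3)² = 41
  (-2 − 4)² + (6 − 3)² = 45
  (-4 − 4)² + (1 − 3)² = 68
  (-4 − 4)² + (5 − 3)² = 68
  (-6 − 4)² + (-1 − 3)² = 116
Minimum is attained by (0, -2), so q lies in its Voronoi cell.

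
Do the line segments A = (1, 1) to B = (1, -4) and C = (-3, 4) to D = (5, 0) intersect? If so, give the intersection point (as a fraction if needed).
No (intersection of containing lines falls outside at least one segment)

Parametrize and solve: t = -1/5, s = 1/2. At least one of these is outside [0, 1], so the segments do not intersect.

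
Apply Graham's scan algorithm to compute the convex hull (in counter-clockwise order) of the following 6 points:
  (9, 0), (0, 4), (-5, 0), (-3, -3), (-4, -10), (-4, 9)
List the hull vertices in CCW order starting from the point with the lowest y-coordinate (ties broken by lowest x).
Hull (CCW) = [(-4, -10), (9, 0), (-4, 9), (-5, 0)]

Graham scan procedure:
  1. Find the pivot p₀ = point with lowest y (tie → lowest x): (-4, -10).
  2. Sort the remaining points by polar angle around p₀.
  3. Walk through sorted points, maintaining a stack; pop the top while the last three entries make a non-left turn (cross product ≤ 0).
  4. Final stack is the convex hull in CCW order: (-4, -10), (9, 0), (-4, 9), (-5, 0).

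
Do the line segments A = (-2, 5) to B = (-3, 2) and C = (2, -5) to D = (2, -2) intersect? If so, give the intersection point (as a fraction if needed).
No (intersection of containing lines falls outside at least one segment)

Parametrize and solve: t = -4, s = 22/3. At least one of these is outside [0, 1], so the segments do not intersect.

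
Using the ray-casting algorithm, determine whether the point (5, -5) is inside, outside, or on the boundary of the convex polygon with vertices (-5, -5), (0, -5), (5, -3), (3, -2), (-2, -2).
The point (5, -5) lies strictly outside the polygon

Cast a horizontal ray to the right from the query point and count how many polygon edges it crosses (each edge strictly once or zero times, handled with the usual half-open convention). 
Parity of crossings → even ⇒ outside.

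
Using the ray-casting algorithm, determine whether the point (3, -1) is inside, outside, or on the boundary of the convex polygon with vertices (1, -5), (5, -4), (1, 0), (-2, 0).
The point (3, -1) lies strictly outside the polygon

Cast a horizontal ray to the right from the query point and count how many polygon edges it crosses (each edge strictly once or zero times, handled with the usual half-open convention). 
Parity of crossings → even ⇒ outside.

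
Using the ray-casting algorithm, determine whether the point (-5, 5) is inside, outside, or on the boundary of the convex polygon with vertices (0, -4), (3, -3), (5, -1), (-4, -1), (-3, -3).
The point (-5, 5) lies strictly outside the polygon

Cast a horizontal ray to the right from the query point and count how many polygon edges it crosses (each edge strictly once or zero times, handled with the usual half-open convention). 
Parity of crossings → even ⇒ outside.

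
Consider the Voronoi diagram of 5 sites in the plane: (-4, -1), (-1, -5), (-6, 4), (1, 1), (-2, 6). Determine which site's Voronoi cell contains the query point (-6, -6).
Nearest site = (-1, -5)

The Voronoi cell of site s contains exactly those query points closer to s than to any other site. Compute squared distances from q = (-6, -6) to each site:
  (-1 − -6)² + (-5 − -6)² = 26
  (-4 − -6)² + (-1 − -6)² = 29
  (1 − -6)² + (1 − -6)² = 98
  (-6 − -6)² + (4 − -6)² = 100
  (-2 − -6)² + (6 − -6)² = 160
Minimum is attained by (-1, -5), so q lies in its Voronoi cell.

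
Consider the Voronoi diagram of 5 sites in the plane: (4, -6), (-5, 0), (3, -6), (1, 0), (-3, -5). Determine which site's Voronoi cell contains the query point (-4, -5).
Nearest site = (-3, -5)

The Voronoi cell of site s contains exactly those query points closer to s than to any other site. Compute squared distances from q = (-4, -5) to each site:
  (-3 − -4)² + (-5 − -5)² = 1
  (-5 − -4)² + (0 − -5)² = 26
  (1 − -4)² + (0 − -5)² = 50
  (3 − -4)² + (-6 − -5)² = 50
  (4 − -4)² + (-6 − -5)² = 65
Minimum is attained by (-3, -5), so q lies in its Voronoi cell.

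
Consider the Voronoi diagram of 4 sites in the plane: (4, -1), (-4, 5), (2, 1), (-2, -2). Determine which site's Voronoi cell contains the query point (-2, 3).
Nearest site = (-4, 5)

The Voronoi cell of site s contains exactly those query points closer to s than to any other site. Compute squared distances from q = (-2, 3) to each site:
  (-4 − -2)² + (5 − 3)² = 8
  (2 − -2)² + (1 − 3)² = 20
  (-2 − -2)² + (-2 − 3)² = 25
  (4 − -2)² + (-1 − 3)² = 52
Minimum is attained by (-4, 5), so q lies in its Voronoi cell.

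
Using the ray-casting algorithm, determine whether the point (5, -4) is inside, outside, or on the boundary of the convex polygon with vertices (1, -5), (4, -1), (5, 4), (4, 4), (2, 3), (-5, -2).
The point (5, -4) lies strictly outside the polygon

Cast a horizontal ray to the right from the query point and count how many polygon edges it crosses (each edge strictly once or zero times, handled with the usual half-open convention). 
Parity of crossings → even ⇒ outside.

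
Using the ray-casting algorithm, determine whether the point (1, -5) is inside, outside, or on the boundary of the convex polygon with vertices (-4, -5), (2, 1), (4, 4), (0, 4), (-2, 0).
The point (1, -5) lies strictly outside the polygon

Cast a horizontal ray to the right from the query point and count how many polygon edges it crosses (each edge strictly once or zero times, handled with the usual half-open convention). 
Parity of crossings → even ⇒ outside.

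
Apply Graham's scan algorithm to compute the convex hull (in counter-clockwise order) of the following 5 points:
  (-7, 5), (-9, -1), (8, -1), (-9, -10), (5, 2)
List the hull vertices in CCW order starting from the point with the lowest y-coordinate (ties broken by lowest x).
Hull (CCW) = [(-9, -10), (8, -1), (5, 2), (-7, 5), (-9, -1)]

Graham scan procedure:
  1. Find the pivot p₀ = point with lowest y (tie → lowest x): (-9, -10).
  2. Sort the remaining points by polar angle around p₀.
  3. Walk through sorted points, maintaining a stack; pop the top while the last three entries make a non-left turn (cross product ≤ 0).
  4. Final stack is the convex hull in CCW order: (-9, -10), (8, -1), (5, 2), (-7, 5), (-9, -1).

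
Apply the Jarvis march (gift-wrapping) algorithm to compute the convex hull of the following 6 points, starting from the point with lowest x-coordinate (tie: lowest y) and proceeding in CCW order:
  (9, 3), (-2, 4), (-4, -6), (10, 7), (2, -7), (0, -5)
Hull (CCW) = [(-4, -6), (2, -7), (9, 3), (10, 7), (-2, 4)]

Jarvis march: at each step, from the current hull vertex p, select the next vertex q as the point such that every other point lies strictly to the left of (or on) the directed line p → q. (Equivalently: for every other point r, the cross product (q − p) × (r − p) ≥ 0.)
Starting point (lowest x, tie lowest y): (-4, -6). Wrap until returning to start. Resulting hull: (-4, -6), (2, -7), (9, 3), (10, 7), (-2, 4).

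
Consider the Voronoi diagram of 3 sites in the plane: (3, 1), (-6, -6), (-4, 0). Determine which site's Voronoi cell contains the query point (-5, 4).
Nearest site = (-4, 0)

The Voronoi cell of site s contains exactly those query points closer to s than to any other site. Compute squared distances from q = (-5, 4) to each site:
  (-4 − -5)² + (0 − 4)² = 17
  (3 − -5)² + (1 − 4)² = 73
  (-6 − -5)² + (-6 − 4)² = 101
Minimum is attained by (-4, 0), so q lies in its Voronoi cell.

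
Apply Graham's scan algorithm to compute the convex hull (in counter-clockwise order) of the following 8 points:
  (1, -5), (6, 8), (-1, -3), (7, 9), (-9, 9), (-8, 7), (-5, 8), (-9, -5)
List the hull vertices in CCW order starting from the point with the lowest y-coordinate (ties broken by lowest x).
Hull (CCW) = [(-9, -5), (1, -5), (7, 9), (-9, 9)]

Graham scan procedure:
  1. Find the pivot p₀ = point with lowest y (tie → lowest x): (-9, -5).
  2. Sort the remaining points by polar angle around p₀.
  3. Walk through sorted points, maintaining a stack; pop the top while the last three entries make a non-left turn (cross product ≤ 0).
  4. Final stack is the convex hull in CCW order: (-9, -5), (1, -5), (7, 9), (-9, 9).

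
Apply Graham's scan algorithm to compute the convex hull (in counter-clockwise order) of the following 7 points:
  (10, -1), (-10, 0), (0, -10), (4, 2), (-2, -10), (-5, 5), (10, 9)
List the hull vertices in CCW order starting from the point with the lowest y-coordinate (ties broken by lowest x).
Hull (CCW) = [(-2, -10), (0, -10), (10, -1), (10, 9), (-5, 5), (-10, 0)]

Graham scan procedure:
  1. Find the pivot p₀ = point with lowest y (tie → lowest x): (-2, -10).
  2. Sort the remaining points by polar angle around p₀.
  3. Walk through sorted points, maintaining a stack; pop the top while the last three entries make a non-left turn (cross product ≤ 0).
  4. Final stack is the convex hull in CCW order: (-2, -10), (0, -10), (10, -1), (10, 9), (-5, 5), (-10, 0).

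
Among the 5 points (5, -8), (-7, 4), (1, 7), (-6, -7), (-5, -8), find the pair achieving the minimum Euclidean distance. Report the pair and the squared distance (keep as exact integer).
Pair = ((-6, -7), (-5, -8)); squared distance = 2

Compute all C(5, 2) = 10 pairwise squared distances (x_i − x_j)² + (y_i − y_j)². The minimum is 2, attained by the pair ((-6, -7), (-5, -8)).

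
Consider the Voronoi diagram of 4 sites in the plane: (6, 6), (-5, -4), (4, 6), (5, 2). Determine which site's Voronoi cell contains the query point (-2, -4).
Nearest site = (-5, -4)

The Voronoi cell of site s contains exactly those query points closer to s than to any other site. Compute squared distances from q = (-2, -4) to each site:
  (-5 − -2)² + (-4 − -4)² = 9
  (5 − -2)² + (2 − -4)² = 85
  (4 − -2)² + (6 − -4)² = 136
  (6 − -2)² + (6 − -4)² = 164
Minimum is attained by (-5, -4), so q lies in its Voronoi cell.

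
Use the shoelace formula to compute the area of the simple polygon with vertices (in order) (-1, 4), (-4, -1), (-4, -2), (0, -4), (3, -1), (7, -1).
Area = 40

Shoelace formula: Area = (1/2) |Σ_i (x_i · y_{i+1} − x_{i+1} · y_i)| (indices mod n). Compute each cross term:
  (-1)(-1) − (-4)(4) = 17
  (-4)(-2) − (-4)(-1) = 4
  (-4)(-4) − (0)(-2) = 16
  (0)(-1) − (3)(-4) = 12
  (3)(-1) − (7)(-1) = 4
  (7)(4) − (-1)(-1) = 27
Sum = 80, so (signed) Area = 80/2 = 40, |Area| = 40.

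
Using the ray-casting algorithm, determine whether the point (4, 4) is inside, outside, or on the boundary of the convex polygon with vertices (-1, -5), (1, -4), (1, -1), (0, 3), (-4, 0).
The point (4, 4) lies strictly outside the polygon

Cast a horizontal ray to the right from the query point and count how many polygon edges it crosses (each edge strictly once or zero times, handled with the usual half-open convention). 
Parity of crossings → even ⇒ outside.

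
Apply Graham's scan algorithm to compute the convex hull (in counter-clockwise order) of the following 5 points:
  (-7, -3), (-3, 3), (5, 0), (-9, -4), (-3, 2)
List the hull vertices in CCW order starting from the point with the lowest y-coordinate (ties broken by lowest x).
Hull (CCW) = [(-9, -4), (5, 0), (-3, 3)]

Graham scan procedure:
  1. Find the pivot p₀ = point with lowest y (tie → lowest x): (-9, -4).
  2. Sort the remaining points by polar angle around p₀.
  3. Walk through sorted points, maintaining a stack; pop the top while the last three entries make a non-left turn (cross product ≤ 0).
  4. Final stack is the convex hull in CCW order: (-9, -4), (5, 0), (-3, 3).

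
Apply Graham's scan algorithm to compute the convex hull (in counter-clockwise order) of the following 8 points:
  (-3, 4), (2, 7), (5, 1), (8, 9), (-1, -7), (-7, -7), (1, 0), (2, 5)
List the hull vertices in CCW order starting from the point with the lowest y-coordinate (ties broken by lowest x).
Hull (CCW) = [(-7, -7), (-1, -7), (5, 1), (8, 9), (2, 7), (-3, 4)]

Graham scan procedure:
  1. Find the pivot p₀ = point with lowest y (tie → lowest x): (-7, -7).
  2. Sort the remaining points by polar angle around p₀.
  3. Walk through sorted points, maintaining a stack; pop the top while the last three entries make a non-left turn (cross product ≤ 0).
  4. Final stack is the convex hull in CCW order: (-7, -7), (-1, -7), (5, 1), (8, 9), (2, 7), (-3, 4).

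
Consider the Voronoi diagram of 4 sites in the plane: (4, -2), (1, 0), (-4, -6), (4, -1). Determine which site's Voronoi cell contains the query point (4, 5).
Nearest site = (1, 0)

The Voronoi cell of site s contains exactly those query points closer to s than to any other site. Compute squared distances from q = (4, 5) to each site:
  (1 − 4)² + (0 − 5)² = 34
  (4 − 4)² + (-1 − 5)² = 36
  (4 − 4)² + (-2 − 5)² = 49
  (-4 − 4)² + (-6 − 5)² = 185
Minimum is attained by (1, 0), so q lies in its Voronoi cell.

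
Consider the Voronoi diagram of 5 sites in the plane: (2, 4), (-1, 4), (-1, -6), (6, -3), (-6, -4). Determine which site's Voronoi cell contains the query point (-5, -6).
Nearest site = (-6, -4)

The Voronoi cell of site s contains exactly those query points closer to s than to any other site. Compute squared distances from q = (-5, -6) to each site:
  (-6 − -5)² + (-4 − -6)² = 5
  (-1 − -5)² + (-6 − -6)² = 16
  (-1 − -5)² + (4 − -6)² = 116
  (6 − -5)² + (-3 − -6)² = 130
  (2 − -5)² + (4 − -6)² = 149
Minimum is attained by (-6, -4), so q lies in its Voronoi cell.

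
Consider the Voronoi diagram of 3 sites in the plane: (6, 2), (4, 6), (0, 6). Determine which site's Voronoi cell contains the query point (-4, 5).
Nearest site = (0, 6)

The Voronoi cell of site s contains exactly those query points closer to s than to any other site. Compute squared distances from q = (-4, 5) to each site:
  (0 − -4)² + (6 − 5)² = 17
  (4 − -4)² + (6 − 5)² = 65
  (6 − -4)² + (2 − 5)² = 109
Minimum is attained by (0, 6), so q lies in its Voronoi cell.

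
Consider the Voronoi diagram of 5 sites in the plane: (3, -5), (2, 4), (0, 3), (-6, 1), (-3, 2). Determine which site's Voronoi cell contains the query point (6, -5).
Nearest site = (3, -5)

The Voronoi cell of site s contains exactly those query points closer to s than to any other site. Compute squared distances from q = (6, -5) to each site:
  (3 − 6)² + (-5 − -5)² = 9
  (2 − 6)² + (4 − -5)² = 97
  (0 − 6)² + (3 − -5)² = 100
  (-3 − 6)² + (2 − -5)² = 130
  (-6 − 6)² + (1 − -5)² = 180
Minimum is attained by (3, -5), so q lies in its Voronoi cell.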